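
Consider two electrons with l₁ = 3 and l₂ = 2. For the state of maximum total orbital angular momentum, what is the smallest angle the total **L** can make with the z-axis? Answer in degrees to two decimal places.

Angular momentum addition gives L = |l₁ − l₂|, …, l₁ + l₂.
Allowed values: L = 1, 2, 3, 4, 5.
The maximum is L = 5, with |L_tot| = ℏ√(5·6) = √30 ℏ.
The minimum angle with z is arccos(5/√30) ≈ 24.09°.

θ_min ≈ 24.09°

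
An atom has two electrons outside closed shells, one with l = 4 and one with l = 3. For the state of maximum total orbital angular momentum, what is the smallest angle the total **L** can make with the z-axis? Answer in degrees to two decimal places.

L runs from |4 − 3| = 1 to 4 + 3 = 7.
So L can be 1, 2, 3, 4, 5, 6, 7.
The maximum is L = 7, with |L_tot| = ℏ√(7·8) = 2√14 ℏ.
The minimum angle with z is arccos(7/√56) ≈ 20.70°.

θ_min ≈ 20.70°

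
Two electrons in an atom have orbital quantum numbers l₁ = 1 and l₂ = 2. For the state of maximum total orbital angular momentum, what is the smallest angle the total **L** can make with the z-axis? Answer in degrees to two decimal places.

θ_min ≈ 30.00°

The total orbital quantum number L ranges from |l₁ − l₂| to l₁ + l₂ in integer steps.
So L can be 1, 2, 3.
The maximum is L = 3, with |L_tot| = ℏ√(3·4) = 2√3 ℏ.
The minimum angle with z is arccos(3/√12) ≈ 30.00°.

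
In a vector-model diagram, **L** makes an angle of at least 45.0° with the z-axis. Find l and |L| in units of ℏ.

cos²θ_min = l/(l+1) = 0.5000.
l = cos²θ/sin²θ ≈ 1.
Then |L| = ℏ√(1·2) = √2 ℏ.

l = 1, |L| = √2 ℏ ≈ 1.414ℏ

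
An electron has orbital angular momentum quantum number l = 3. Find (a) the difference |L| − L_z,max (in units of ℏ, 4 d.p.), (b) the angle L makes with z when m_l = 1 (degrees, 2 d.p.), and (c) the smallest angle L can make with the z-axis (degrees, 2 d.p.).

|L| − L_z,max = (2√3 − 3)ℏ ≈ 0.4641ℏ.
For m_l = 1: cos θ = 1/√12, θ ≈ 73.22°.
cos θ_min = 3/√12, so θ_min ≈ 30.00°.

|L|−L_z,max ≈ 0.4641ℏ; θ(m_l=1) ≈ 73.22°; θ_min ≈ 30.00°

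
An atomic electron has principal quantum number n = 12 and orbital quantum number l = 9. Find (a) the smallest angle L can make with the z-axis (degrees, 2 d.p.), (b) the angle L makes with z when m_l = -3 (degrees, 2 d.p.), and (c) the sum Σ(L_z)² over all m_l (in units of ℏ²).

cos θ_min = 9/√90, so θ_min ≈ 18.43°.
For m_l = -3: cos θ = -3/√90, θ ≈ 108.43°.
Σ m_l² = 570, so Σ(L_z)² = 570 ℏ².

θ_min ≈ 18.43°; θ(m_l=-3) ≈ 108.43°; Σ(L_z)² = 570 ℏ²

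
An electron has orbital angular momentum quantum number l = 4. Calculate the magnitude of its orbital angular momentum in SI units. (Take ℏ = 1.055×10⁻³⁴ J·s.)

|L| = 4.718×10⁻³⁴ J·s

|L| = ℏ√(l(l+1)) = ℏ√(4·5) = 2√5 ℏ
Numerically, |L| = 4.472 × (1.055×10⁻³⁴ J·s) = 4.718×10⁻³⁴ J·s.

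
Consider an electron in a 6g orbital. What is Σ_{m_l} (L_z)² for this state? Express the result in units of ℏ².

Σ(L_z)² = 60 ℏ²

For 6g, l = 4.
m_l ∈ {-4, -3, -2, -1, 0, 1, 2, 3, 4}.
Summing m² from −4 to 4: Σ m_l² = 60.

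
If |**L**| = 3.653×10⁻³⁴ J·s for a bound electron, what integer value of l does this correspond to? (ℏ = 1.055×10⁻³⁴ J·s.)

l = 3

|L|/ℏ = (3.653×10⁻³⁴)/(1.055×10⁻³⁴) ≈ 3.463.
(|L|/ℏ)² = l(l+1) ≈ 11.99 ⇒ l = 3.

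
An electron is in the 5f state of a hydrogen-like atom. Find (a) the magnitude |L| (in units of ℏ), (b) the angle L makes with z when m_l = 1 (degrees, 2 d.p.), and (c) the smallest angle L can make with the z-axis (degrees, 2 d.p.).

|L| = 2√3 ℏ ≈ 3.464ℏ; θ(m_l=1) ≈ 73.22°; θ_min ≈ 30.00°

For 5f, l = 3.
|L| = ℏ√(3·4) = 2√3 ℏ ≈ 3.464ℏ.
For m_l = 1: cos θ = 1/√12, θ ≈ 73.22°.
cos θ_min = 3/√12, so θ_min ≈ 30.00°.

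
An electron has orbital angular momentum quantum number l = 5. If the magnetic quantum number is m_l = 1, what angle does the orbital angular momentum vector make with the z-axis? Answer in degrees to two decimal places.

|L| = √(l(l+1)) ℏ = √30 ℏ.
L_z = m_l ℏ = 1ℏ.
cos θ = L_z/|L| = 1/√30, so θ ≈ 79.48°.

θ ≈ 79.48°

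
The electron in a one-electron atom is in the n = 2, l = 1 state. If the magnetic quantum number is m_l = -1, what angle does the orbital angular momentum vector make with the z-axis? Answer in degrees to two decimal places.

θ ≈ 135.00°

|L|² = l(l+1)ℏ² = 2ℏ², so |L| = √2 ℏ.
L_z = m_l ℏ = −1ℏ.
cos θ = L_z/|L| = -1/√2, so θ ≈ 135.00°.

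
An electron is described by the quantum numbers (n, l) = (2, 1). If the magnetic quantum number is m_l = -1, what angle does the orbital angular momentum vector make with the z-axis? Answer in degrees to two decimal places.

|L|² = l(l+1)ℏ² = 2ℏ², so |L| = √2 ℏ.
L_z = m_l ℏ = −1ℏ.
cos θ = L_z/|L| = -1/√2, so θ ≈ 135.00°.

θ ≈ 135.00°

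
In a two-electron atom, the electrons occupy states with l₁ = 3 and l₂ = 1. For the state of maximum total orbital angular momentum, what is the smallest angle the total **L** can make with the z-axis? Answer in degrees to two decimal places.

Angular momentum addition gives L = |l₁ − l₂|, …, l₁ + l₂.
L ∈ {2, 3, 4}.
The maximum is L = 4, with |L_tot| = ℏ√(4·5) = 2√5 ℏ.
The minimum angle with z is arccos(4/√20) ≈ 26.57°.

θ_min ≈ 26.57°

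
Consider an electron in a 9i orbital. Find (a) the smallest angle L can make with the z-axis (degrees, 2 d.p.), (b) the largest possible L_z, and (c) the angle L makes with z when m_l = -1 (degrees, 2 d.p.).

θ_min ≈ 22.21°; L_z,max = 6ℏ; θ(m_l=-1) ≈ 98.88°

For 9i, l = 6.
cos θ_min = 6/√42, so θ_min ≈ 22.21°.
L_z,max = lℏ = 6ℏ.
For m_l = -1: cos θ = -1/√42, θ ≈ 98.88°.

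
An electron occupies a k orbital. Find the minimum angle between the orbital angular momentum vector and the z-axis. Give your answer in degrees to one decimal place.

K corresponds to l = 7.
|L| = √(l(l+1)) ℏ = 2√14 ℏ.
The smallest angle corresponds to the largest L_z, i.e. m_l = l = 7, giving L_z = 7ℏ.
cos θ_min = 7/√56, so θ_min ≈ 20.7°.

θ_min ≈ 20.7°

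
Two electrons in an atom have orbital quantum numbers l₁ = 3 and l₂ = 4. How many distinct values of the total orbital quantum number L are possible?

7

The total orbital quantum number L ranges from |l₁ − l₂| to l₁ + l₂ in integer steps.
L ∈ {1, 2, 3, 4, 5, 6, 7}.
That is 7 values.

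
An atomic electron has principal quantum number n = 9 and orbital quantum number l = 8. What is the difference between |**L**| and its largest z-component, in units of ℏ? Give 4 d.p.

|L| = 6√2 ℏ ≈ 8.4853ℏ, while L_z,max = lℏ = 8ℏ.
The difference is (6√2 − 8)ℏ ≈ 0.4853ℏ.

|L| − L_z,max ≈ 0.4853ℏ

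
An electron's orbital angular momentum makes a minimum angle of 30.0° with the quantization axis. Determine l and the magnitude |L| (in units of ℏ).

At minimum angle, m_l = l, so cos θ = l/√(l(l+1)); cos²θ = l/(l+1) = 0.7500.
l = cos²θ/sin²θ ≈ 3.
Then |L| = ℏ√(3·4) = 2√3 ℏ.

l = 3, |L| = 2√3 ℏ ≈ 3.464ℏ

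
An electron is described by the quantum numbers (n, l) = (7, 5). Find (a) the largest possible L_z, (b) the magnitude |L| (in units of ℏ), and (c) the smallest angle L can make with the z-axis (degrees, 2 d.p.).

L_z,max = 5ℏ; |L| = √30 ℏ ≈ 5.477ℏ; θ_min ≈ 24.09°

L_z,max = lℏ = 5ℏ.
|L| = ℏ√(5·6) = √30 ℏ ≈ 5.477ℏ.
cos θ_min = 5/√30, so θ_min ≈ 24.09°.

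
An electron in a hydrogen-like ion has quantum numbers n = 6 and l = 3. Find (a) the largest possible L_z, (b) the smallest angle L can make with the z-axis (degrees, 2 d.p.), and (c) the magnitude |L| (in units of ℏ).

L_z,max = 3ℏ; θ_min ≈ 30.00°; |L| = 2√3 ℏ ≈ 3.464ℏ

L_z,max = lℏ = 3ℏ.
cos θ_min = 3/√12, so θ_min ≈ 30.00°.
|L| = ℏ√(3·4) = 2√3 ℏ ≈ 3.464ℏ.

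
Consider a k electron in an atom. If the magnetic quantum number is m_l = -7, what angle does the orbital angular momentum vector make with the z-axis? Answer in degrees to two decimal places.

For a k orbital, l = 7.
|L| = ℏ√(l(l+1)) = 2√14 ℏ.
L_z = m_l ℏ = −7ℏ.
cos θ = L_z/|L| = -7/√56, so θ ≈ 159.30°.

θ ≈ 159.30°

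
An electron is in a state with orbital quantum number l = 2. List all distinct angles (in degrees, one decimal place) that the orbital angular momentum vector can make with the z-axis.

|L| = √(l(l+1)) ℏ = √6 ℏ.
cos θ = m_l/√6 for each m_l ∈ {-2, -1, 0, 1, 2}.

θ ∈ {35.3°, 65.9°, 90.0°, 114.1°, 144.7°}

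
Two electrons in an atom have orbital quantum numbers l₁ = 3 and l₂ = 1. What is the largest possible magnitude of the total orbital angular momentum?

|L_tot|_max = 2√5 ℏ ≈ 4.472ℏ

Angular momentum addition gives L = |l₁ − l₂|, …, l₁ + l₂.
So L can be 2, 3, 4.
The largest magnitude corresponds to L = 4: |L_tot| = ℏ√(4·5) = 2√5 ℏ.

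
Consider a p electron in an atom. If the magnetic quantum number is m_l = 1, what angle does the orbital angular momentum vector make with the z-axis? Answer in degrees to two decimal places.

For a p orbital, l = 1.
|L|² = l(l+1)ℏ² = 2ℏ², so |L| = √2 ℏ.
L_z = m_l ℏ = 1ℏ.
cos θ = L_z/|L| = 1/√2, so θ ≈ 45.00°.

θ ≈ 45.00°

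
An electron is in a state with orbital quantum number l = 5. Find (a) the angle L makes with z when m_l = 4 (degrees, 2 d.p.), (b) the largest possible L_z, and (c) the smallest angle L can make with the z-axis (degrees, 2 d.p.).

θ(m_l=4) ≈ 43.09°; L_z,max = 5ℏ; θ_min ≈ 24.09°

For m_l = 4: cos θ = 4/√30, θ ≈ 43.09°.
L_z,max = lℏ = 5ℏ.
cos θ_min = 5/√30, so θ_min ≈ 24.09°.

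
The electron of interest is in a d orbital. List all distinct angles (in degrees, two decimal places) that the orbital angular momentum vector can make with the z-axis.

The letter d corresponds to l = 2.
|L|² = l(l+1)ℏ² = 6ℏ², so |L| = √6 ℏ.
cos θ = m_l/√6 for each m_l ∈ {-2, -1, 0, 1, 2}.

θ ∈ {35.26°, 65.91°, 90.00°, 114.09°, 144.74°}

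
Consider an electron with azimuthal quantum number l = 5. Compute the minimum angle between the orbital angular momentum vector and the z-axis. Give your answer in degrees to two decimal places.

θ_min ≈ 24.09°

|L|² = l(l+1)ℏ² = 30ℏ², so |L| = √30 ℏ.
The smallest angle corresponds to the largest L_z, i.e. m_l = l = 5, giving L_z = 5ℏ.
cos θ_min = 5/√30, so θ_min ≈ 24.09°.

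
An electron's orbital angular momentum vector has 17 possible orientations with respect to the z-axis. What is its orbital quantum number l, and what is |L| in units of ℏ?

2l + 1 = 17 ⇒ l = 8.
|L| = ℏ√(l(l+1)) = ℏ√(8·9) = 6√2 ℏ.

l = 8, |L| = 6√2 ℏ ≈ 8.485ℏ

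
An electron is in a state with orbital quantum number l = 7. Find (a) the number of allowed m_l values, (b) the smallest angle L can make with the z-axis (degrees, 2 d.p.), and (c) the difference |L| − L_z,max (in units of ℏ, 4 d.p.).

There are 2l+1 = 15 values of m_l.
cos θ_min = 7/√56, so θ_min ≈ 20.70°.
|L| − L_z,max = (2√14 − 7)ℏ ≈ 0.4833ℏ.

15 values; θ_min ≈ 20.70°; |L|−L_z,max ≈ 0.4833ℏ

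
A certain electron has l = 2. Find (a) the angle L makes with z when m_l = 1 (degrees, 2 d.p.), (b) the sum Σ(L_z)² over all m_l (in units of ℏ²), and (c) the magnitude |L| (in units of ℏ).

For m_l = 1: cos θ = 1/√6, θ ≈ 65.91°.
Σ m_l² = 10, so Σ(L_z)² = 10 ℏ².
|L| = ℏ√(2·3) = √6 ℏ ≈ 2.449ℏ.

θ(m_l=1) ≈ 65.91°; Σ(L_z)² = 10 ℏ²; |L| = √6 ℏ ≈ 2.449ℏ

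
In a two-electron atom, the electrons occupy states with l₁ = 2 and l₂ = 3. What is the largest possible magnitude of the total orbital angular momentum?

|L_tot|_max = √30 ℏ ≈ 5.477ℏ

By the triangle rule, |l₁ − l₂| ≤ L ≤ l₁ + l₂.
L ∈ {1, 2, 3, 4, 5}.
The largest magnitude corresponds to L = 5: |L_tot| = ℏ√(5·6) = √30 ℏ.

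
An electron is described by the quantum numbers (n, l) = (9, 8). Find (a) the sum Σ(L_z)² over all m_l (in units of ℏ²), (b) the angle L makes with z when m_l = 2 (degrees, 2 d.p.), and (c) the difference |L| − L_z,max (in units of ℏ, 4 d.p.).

Σ m_l² = 408, so Σ(L_z)² = 408 ℏ².
For m_l = 2: cos θ = 2/√72, θ ≈ 76.37°.
|L| − L_z,max = (6√2 − 8)ℏ ≈ 0.4853ℏ.

Σ(L_z)² = 408 ℏ²; θ(m_l=2) ≈ 76.37°; |L|−L_z,max ≈ 0.4853ℏ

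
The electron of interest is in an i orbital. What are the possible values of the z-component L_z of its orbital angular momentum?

L_z ∈ {−6ℏ, −5ℏ, −4ℏ, −3ℏ, −2ℏ, −ℏ, 0, ℏ, 2ℏ, 3ℏ, 4ℏ, 5ℏ, 6ℏ}

An i state has l = 6.
L_z = m_l ℏ with m_l ranging from −l to +l in integer steps.
For l = 6: m_l ∈ {-6, -5, -4, -3, -2, -1, 0, 1, 2, 3, 4, 5, 6}.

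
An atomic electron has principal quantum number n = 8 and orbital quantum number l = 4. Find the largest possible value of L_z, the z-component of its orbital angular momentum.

L_z = m_l ℏ with m_l ∈ {−4, …, 4}; the maximum is m_l = 4.

L_z,max = 4ℏ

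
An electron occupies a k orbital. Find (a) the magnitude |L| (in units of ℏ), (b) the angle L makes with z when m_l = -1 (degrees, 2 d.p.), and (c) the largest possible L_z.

The letter k corresponds to l = 7.
|L| = ℏ√(7·8) = 2√14 ℏ ≈ 7.483ℏ.
For m_l = -1: cos θ = -1/√56, θ ≈ 97.68°.
L_z,max = lℏ = 7ℏ.

|L| = 2√14 ℏ ≈ 7.483ℏ; θ(m_l=-1) ≈ 97.68°; L_z,max = 7ℏ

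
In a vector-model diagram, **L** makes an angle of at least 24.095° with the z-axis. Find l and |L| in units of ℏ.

l = 5, |L| = √30 ℏ ≈ 5.477ℏ

cos θ_min = l/√(l(l+1)) = √(l/(l+1)), so l/(l+1) = cos²(24.095°) = 0.8333.
Thus l = 0.8333/(1 − 0.8333) ≈ 5.
Then |L| = ℏ√(5·6) = √30 ℏ.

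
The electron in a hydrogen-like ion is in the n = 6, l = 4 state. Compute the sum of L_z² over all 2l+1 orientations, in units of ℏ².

The allowed m_l values are -4, -3, -2, -1, 0, 1, 2, 3, 4.
Σ m_l² = 2·(1 + 4 + 9 + 16) = 60.

Σ(L_z)² = 60 ℏ²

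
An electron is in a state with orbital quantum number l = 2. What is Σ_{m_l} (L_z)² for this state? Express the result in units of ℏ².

Σ(L_z)² = 10 ℏ²

m_l ∈ {-2, -1, 0, 1, 2}.
Σ m_l² = l(l+1)(2l+1)/3 = 2·3·5/3 = 10.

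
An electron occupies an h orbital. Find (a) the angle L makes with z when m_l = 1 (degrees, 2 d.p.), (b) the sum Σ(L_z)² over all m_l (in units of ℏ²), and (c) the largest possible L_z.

θ(m_l=1) ≈ 79.48°; Σ(L_z)² = 110 ℏ²; L_z,max = 5ℏ

H corresponds to l = 5.
For m_l = 1: cos θ = 1/√30, θ ≈ 79.48°.
Σ m_l² = 110, so Σ(L_z)² = 110 ℏ².
L_z,max = lℏ = 5ℏ.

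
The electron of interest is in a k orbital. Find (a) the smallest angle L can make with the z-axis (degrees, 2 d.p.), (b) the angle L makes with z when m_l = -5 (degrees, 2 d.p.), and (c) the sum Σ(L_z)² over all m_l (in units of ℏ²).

The letter k corresponds to l = 7.
cos θ_min = 7/√56, so θ_min ≈ 20.70°.
For m_l = -5: cos θ = -5/√56, θ ≈ 131.92°.
Σ m_l² = 280, so Σ(L_z)² = 280 ℏ².

θ_min ≈ 20.70°; θ(m_l=-5) ≈ 131.92°; Σ(L_z)² = 280 ℏ²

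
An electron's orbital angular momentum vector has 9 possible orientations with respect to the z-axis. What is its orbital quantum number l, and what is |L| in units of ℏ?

l = 4, |L| = 2√5 ℏ ≈ 4.472ℏ

2l + 1 = 9 ⇒ l = 4.
Then |L| = √(l(l+1)) ℏ = 2√5 ℏ.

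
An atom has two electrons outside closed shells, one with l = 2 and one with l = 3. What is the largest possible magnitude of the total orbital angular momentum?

|L_tot|_max = √30 ℏ ≈ 5.477ℏ

L runs from |2 − 3| = 1 to 2 + 3 = 5.
Allowed values: L = 1, 2, 3, 4, 5.
The largest magnitude corresponds to L = 5: |L_tot| = ℏ√(5·6) = √30 ℏ.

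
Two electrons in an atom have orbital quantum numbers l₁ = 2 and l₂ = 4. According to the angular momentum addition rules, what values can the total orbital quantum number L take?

L runs from |2 − 4| = 2 to 2 + 4 = 6.
So L can be 2, 3, 4, 5, 6.

L = 2, 3, 4, 5, 6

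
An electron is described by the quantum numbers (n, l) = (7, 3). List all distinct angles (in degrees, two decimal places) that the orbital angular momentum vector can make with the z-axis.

|L| = √(l(l+1)) ℏ = 2√3 ℏ.
cos θ = m_l/√12 for each m_l ∈ {-3, -2, -1, 0, 1, 2, 3}.

θ ∈ {30.00°, 54.74°, 73.22°, 90.00°, 106.78°, 125.26°, 150.00°}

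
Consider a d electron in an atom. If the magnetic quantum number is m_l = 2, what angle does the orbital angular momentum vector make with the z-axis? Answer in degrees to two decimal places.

The letter d corresponds to l = 2.
|L| = √(l(l+1)) ℏ = √6 ℏ.
L_z = m_l ℏ = 2ℏ.
cos θ = L_z/|L| = 2/√6, so θ ≈ 35.26°.

θ ≈ 35.26°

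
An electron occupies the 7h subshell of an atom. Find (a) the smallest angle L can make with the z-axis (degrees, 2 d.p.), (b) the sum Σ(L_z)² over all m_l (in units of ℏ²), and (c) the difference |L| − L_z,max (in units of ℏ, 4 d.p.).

θ_min ≈ 24.09°; Σ(L_z)² = 110 ℏ²; |L|−L_z,max ≈ 0.4772ℏ

For 7h, l = 5.
cos θ_min = 5/√30, so θ_min ≈ 24.09°.
Σ m_l² = 110, so Σ(L_z)² = 110 ℏ².
|L| − L_z,max = (√30 − 5)ℏ ≈ 0.4772ℏ.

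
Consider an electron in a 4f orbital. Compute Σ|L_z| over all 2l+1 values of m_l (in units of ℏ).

Σ|L_z| = 12 ℏ

For 4f, l = 3.
m_l runs from −3 to 3, i.e. {-3, -2, -1, 0, 1, 2, 3}.
Σ|m_l| = l(l+1) = 12.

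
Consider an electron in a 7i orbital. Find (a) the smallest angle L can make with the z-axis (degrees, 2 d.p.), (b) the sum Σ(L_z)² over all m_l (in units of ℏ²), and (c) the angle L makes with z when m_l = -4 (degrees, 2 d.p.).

θ_min ≈ 22.21°; Σ(L_z)² = 182 ℏ²; θ(m_l=-4) ≈ 128.11°

The 7i subshell has l = 6.
cos θ_min = 6/√42, so θ_min ≈ 22.21°.
Σ m_l² = 182, so Σ(L_z)² = 182 ℏ².
For m_l = -4: cos θ = -4/√42, θ ≈ 128.11°.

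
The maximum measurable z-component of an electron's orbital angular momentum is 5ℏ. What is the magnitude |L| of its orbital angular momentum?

|L| = √30 ℏ ≈ 5.477ℏ

L_z,max = lℏ, so l = 5.
|L| = √(l(l+1)) ℏ = √30 ℏ.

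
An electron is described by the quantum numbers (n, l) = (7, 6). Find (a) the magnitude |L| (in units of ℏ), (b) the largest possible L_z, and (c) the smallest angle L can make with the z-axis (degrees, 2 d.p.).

|L| = √42 ℏ ≈ 6.481ℏ; L_z,max = 6ℏ; θ_min ≈ 22.21°

|L| = ℏ√(6·7) = √42 ℏ ≈ 6.481ℏ.
L_z,max = lℏ = 6ℏ.
cos θ_min = 6/√42, so θ_min ≈ 22.21°.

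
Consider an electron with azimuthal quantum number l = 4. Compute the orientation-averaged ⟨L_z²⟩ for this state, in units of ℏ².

The allowed m_l values are -4, -3, -2, -1, 0, 1, 2, 3, 4.
⟨L_z²⟩ = ℏ²·l(l+1)/3 = 6.667ℏ².

⟨L_z²⟩ = 6.667 ℏ²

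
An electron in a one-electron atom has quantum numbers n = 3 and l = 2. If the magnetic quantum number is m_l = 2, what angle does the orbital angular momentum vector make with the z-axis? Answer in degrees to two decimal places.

|L|² = l(l+1)ℏ² = 6ℏ², so |L| = √6 ℏ.
L_z = m_l ℏ = 2ℏ.
cos θ = L_z/|L| = 2/√6, so θ ≈ 35.26°.

θ ≈ 35.26°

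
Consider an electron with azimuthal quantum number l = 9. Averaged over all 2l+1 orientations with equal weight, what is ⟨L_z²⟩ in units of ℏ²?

m_l ∈ {-9, -8, -7, -6, -5, -4, -3, -2, -1, 0, 1, 2, 3, 4, 5, 6, 7, 8, 9}.
⟨L_z²⟩ = ℏ²·(Σ m_l²)/(2l+1) = ℏ²·570/19 = 30ℏ².

⟨L_z²⟩ = 30 ℏ²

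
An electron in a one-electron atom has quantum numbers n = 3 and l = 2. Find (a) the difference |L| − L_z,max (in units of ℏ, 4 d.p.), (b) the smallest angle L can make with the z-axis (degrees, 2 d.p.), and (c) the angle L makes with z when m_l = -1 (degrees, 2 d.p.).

|L|−L_z,max ≈ 0.4495ℏ; θ_min ≈ 35.26°; θ(m_l=-1) ≈ 114.09°

|L| − L_z,max = (√6 − 2)ℏ ≈ 0.4495ℏ.
cos θ_min = 2/√6, so θ_min ≈ 35.26°.
For m_l = -1: cos θ = -1/√6, θ ≈ 114.09°.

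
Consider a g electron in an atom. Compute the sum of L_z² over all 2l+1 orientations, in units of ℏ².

A g state has l = 4.
m_l runs from −4 to 4, i.e. {-4, -3, -2, -1, 0, 1, 2, 3, 4}.
Summing m² from −4 to 4: Σ m_l² = 60.

Σ(L_z)² = 60 ℏ²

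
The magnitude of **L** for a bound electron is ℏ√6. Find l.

(|L|/ℏ)² = l(l+1) = 6.
l² + l − 6 = 0 ⇒ l = 2.

l = 2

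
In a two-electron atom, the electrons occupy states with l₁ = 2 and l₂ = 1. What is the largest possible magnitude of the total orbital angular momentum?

|L_tot|_max = 2√3 ℏ ≈ 3.464ℏ

Angular momentum addition gives L = |l₁ − l₂|, …, l₁ + l₂.
Allowed values: L = 1, 2, 3.
The largest magnitude corresponds to L = 3: |L_tot| = ℏ√(3·4) = 2√3 ℏ.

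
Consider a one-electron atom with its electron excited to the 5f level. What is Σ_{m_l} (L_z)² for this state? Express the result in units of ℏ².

Σ(L_z)² = 28 ℏ²

The 5f level has l = 3.
m_l runs from −3 to 3, i.e. {-3, -2, -1, 0, 1, 2, 3}.
Σ m_l² = l(l+1)(2l+1)/3 = 3·4·7/3 = 28.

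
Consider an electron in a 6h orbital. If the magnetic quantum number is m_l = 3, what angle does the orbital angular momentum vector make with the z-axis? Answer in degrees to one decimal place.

6h means n = 6, l = 5.
|L| = √(l(l+1)) ℏ = √30 ℏ.
L_z = m_l ℏ = 3ℏ.
cos θ = L_z/|L| = 3/√30, so θ ≈ 56.8°.

θ ≈ 56.8°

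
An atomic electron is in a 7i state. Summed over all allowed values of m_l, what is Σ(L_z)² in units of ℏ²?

The 7i subshell has l = 6.
m_l runs from −6 to 6, i.e. {-6, -5, -4, -3, -2, -1, 0, 1, 2, 3, 4, 5, 6}.
Σ m_l² = 2·(1 + 4 + 9 + 16 + 25 + 36) = 182.

Σ(L_z)² = 182 ℏ²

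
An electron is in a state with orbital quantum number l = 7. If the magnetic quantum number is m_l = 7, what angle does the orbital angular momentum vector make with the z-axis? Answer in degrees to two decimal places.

θ ≈ 20.70°

|L| = ℏ√(l(l+1)) = 2√14 ℏ.
L_z = m_l ℏ = 7ℏ.
cos θ = L_z/|L| = 7/√56, so θ ≈ 20.70°.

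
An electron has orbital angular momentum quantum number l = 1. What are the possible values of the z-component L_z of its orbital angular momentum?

L_z ∈ {−ℏ, 0, ℏ}

L_z = m_l ℏ with m_l ranging from −l to +l in integer steps.
For l = 1: m_l ∈ {-1, 0, 1}.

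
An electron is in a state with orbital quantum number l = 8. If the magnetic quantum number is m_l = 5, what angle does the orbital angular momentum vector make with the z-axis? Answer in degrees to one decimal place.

θ ≈ 53.9°

|L| = ℏ√(l(l+1)) = 6√2 ℏ.
L_z = m_l ℏ = 5ℏ.
cos θ = L_z/|L| = 5/√72, so θ ≈ 53.9°.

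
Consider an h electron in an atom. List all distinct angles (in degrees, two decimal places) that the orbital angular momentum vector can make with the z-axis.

H corresponds to l = 5.
|L| = ℏ√(l(l+1)) = √30 ℏ.
cos θ = m_l/√30 for each m_l ∈ {-5, -4, -3, -2, -1, 0, 1, 2, 3, 4, 5}.

θ ∈ {24.09°, 43.09°, 56.79°, 68.58°, 79.48°, 90.00°, 100.52°, 111.42°, 123.21°, 136.91°, 155.91°}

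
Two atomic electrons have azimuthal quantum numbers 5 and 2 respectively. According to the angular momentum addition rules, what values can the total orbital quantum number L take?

L = 3, 4, 5, 6, 7

The total orbital quantum number L ranges from |l₁ − l₂| to l₁ + l₂ in integer steps.
So L can be 3, 4, 5, 6, 7.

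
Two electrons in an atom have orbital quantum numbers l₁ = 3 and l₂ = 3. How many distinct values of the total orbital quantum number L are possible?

7

The total orbital quantum number L ranges from |l₁ − l₂| to l₁ + l₂ in integer steps.
So L can be 0, 1, 2, 3, 4, 5, 6.
That is 7 values.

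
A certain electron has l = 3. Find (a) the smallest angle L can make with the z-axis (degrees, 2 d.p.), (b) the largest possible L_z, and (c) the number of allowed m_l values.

cos θ_min = 3/√12, so θ_min ≈ 30.00°.
L_z,max = lℏ = 3ℏ.
There are 2l+1 = 7 values of m_l.

θ_min ≈ 30.00°; L_z,max = 3ℏ; 7 values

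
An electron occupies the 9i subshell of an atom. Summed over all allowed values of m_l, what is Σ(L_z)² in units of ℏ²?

Σ(L_z)² = 182 ℏ²

For 9i, l = 6.
m_l runs from −6 to 6, i.e. {-6, -5, -4, -3, -2, -1, 0, 1, 2, 3, 4, 5, 6}.
Σ m_l² = 2·(1 + 4 + 9 + 16 + 25 + 36) = 182.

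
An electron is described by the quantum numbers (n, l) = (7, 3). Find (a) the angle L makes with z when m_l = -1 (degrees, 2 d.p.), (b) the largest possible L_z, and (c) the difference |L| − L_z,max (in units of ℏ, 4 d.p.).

For m_l = -1: cos θ = -1/√12, θ ≈ 106.78°.
L_z,max = lℏ = 3ℏ.
|L| − L_z,max = (2√3 − 3)ℏ ≈ 0.4641ℏ.

θ(m_l=-1) ≈ 106.78°; L_z,max = 3ℏ; |L|−L_z,max ≈ 0.4641ℏ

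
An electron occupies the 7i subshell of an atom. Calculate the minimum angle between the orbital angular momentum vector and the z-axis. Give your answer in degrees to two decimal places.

θ_min ≈ 22.21°

The 7i subshell has l = 6.
|L|² = l(l+1)ℏ² = 42ℏ², so |L| = √42 ℏ.
The smallest angle corresponds to the largest L_z, i.e. m_l = l = 6, giving L_z = 6ℏ.
cos θ_min = 6/√42, so θ_min ≈ 22.21°.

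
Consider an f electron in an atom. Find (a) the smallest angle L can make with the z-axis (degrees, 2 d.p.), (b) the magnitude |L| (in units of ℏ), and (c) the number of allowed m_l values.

θ_min ≈ 30.00°; |L| = 2√3 ℏ ≈ 3.464ℏ; 7 values

The letter f corresponds to l = 3.
cos θ_min = 3/√12, so θ_min ≈ 30.00°.
|L| = ℏ√(3·4) = 2√3 ℏ ≈ 3.464ℏ.
There are 2l+1 = 7 values of m_l.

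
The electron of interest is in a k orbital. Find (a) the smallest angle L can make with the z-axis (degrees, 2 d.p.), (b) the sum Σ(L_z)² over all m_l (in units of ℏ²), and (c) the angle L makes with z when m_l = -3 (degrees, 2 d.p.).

θ_min ≈ 20.70°; Σ(L_z)² = 280 ℏ²; θ(m_l=-3) ≈ 113.63°

K corresponds to l = 7.
cos θ_min = 7/√56, so θ_min ≈ 20.70°.
Σ m_l² = 280, so Σ(L_z)² = 280 ℏ².
For m_l = -3: cos θ = -3/√56, θ ≈ 113.63°.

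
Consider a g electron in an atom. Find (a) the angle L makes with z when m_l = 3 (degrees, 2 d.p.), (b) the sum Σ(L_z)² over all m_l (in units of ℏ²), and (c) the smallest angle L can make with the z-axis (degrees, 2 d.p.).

The letter g corresponds to l = 4.
For m_l = 3: cos θ = 3/√20, θ ≈ 47.87°.
Σ m_l² = 60, so Σ(L_z)² = 60 ℏ².
cos θ_min = 4/√20, so θ_min ≈ 26.57°.

θ(m_l=3) ≈ 47.87°; Σ(L_z)² = 60 ℏ²; θ_min ≈ 26.57°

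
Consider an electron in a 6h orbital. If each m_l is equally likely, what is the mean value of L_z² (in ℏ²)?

The 6h subshell has l = 5.
The allowed m_l values are -5, -4, -3, -2, -1, 0, 1, 2, 3, 4, 5.
⟨L_z²⟩ = ℏ²·l(l+1)/3 = 10ℏ².

⟨L_z²⟩ = 10 ℏ²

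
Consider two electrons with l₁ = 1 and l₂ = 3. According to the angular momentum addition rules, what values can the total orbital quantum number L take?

L = 2, 3, 4

Angular momentum addition gives L = |l₁ − l₂|, …, l₁ + l₂.
L ∈ {2, 3, 4}.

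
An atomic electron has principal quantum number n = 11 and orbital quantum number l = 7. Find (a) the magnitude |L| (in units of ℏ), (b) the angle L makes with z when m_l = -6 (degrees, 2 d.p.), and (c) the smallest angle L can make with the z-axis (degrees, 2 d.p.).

|L| = 2√14 ℏ ≈ 7.483ℏ; θ(m_l=-6) ≈ 143.30°; θ_min ≈ 20.70°

|L| = ℏ√(7·8) = 2√14 ℏ ≈ 7.483ℏ.
For m_l = -6: cos θ = -6/√56, θ ≈ 143.30°.
cos θ_min = 7/√56, so θ_min ≈ 20.70°.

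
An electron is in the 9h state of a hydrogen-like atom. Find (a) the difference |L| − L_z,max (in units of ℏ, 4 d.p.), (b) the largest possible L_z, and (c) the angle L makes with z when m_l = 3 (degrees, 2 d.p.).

The 9h subshell has l = 5.
|L| − L_z,max = (√30 − 5)ℏ ≈ 0.4772ℏ.
L_z,max = lℏ = 5ℏ.
For m_l = 3: cos θ = 3/√30, θ ≈ 56.79°.

|L|−L_z,max ≈ 0.4772ℏ; L_z,max = 5ℏ; θ(m_l=3) ≈ 56.79°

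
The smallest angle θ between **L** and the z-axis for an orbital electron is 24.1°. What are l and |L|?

cos θ_min = l/√(l(l+1)) = √(l/(l+1)), so l/(l+1) = cos²(24.1°) = 0.8333.
l = cos²θ/sin²θ ≈ 5.
Then |L| = ℏ√(5·6) = √30 ℏ.

l = 5, |L| = √30 ℏ ≈ 5.477ℏ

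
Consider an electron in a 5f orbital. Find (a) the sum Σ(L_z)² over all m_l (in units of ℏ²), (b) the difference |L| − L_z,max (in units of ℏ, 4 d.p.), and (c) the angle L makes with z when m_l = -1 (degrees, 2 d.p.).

The 5f subshell has l = 3.
Σ m_l² = 28, so Σ(L_z)² = 28 ℏ².
|L| − L_z,max = (2√3 − 3)ℏ ≈ 0.4641ℏ.
For m_l = -1: cos θ = -1/√12, θ ≈ 106.78°.

Σ(L_z)² = 28 ℏ²; |L|−L_z,max ≈ 0.4641ℏ; θ(m_l=-1) ≈ 106.78°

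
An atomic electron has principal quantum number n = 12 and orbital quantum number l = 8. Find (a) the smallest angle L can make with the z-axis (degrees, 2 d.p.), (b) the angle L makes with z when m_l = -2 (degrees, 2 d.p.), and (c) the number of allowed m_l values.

cos θ_min = 8/√72, so θ_min ≈ 19.47°.
For m_l = -2: cos θ = -2/√72, θ ≈ 103.63°.
There are 2l+1 = 17 values of m_l.

θ_min ≈ 19.47°; θ(m_l=-2) ≈ 103.63°; 17 values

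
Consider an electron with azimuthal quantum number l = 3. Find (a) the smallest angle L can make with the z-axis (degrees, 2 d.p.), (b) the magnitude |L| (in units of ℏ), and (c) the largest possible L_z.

θ_min ≈ 30.00°; |L| = 2√3 ℏ ≈ 3.464ℏ; L_z,max = 3ℏ

cos θ_min = 3/√12, so θ_min ≈ 30.00°.
|L| = ℏ√(3·4) = 2√3 ℏ ≈ 3.464ℏ.
L_z,max = lℏ = 3ℏ.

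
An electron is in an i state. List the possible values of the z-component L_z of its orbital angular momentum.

For an i orbital, l = 6.
L_z = m_l ℏ with m_l ranging from −l to +l in integer steps.
For l = 6: m_l ∈ {-6, -5, -4, -3, -2, -1, 0, 1, 2, 3, 4, 5, 6}.

L_z ∈ {−6ℏ, −5ℏ, −4ℏ, −3ℏ, −2ℏ, −ℏ, 0, ℏ, 2ℏ, 3ℏ, 4ℏ, 5ℏ, 6ℏ}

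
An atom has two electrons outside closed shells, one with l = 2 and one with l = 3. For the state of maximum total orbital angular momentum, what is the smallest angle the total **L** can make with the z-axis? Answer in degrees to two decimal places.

Angular momentum addition gives L = |l₁ − l₂|, …, l₁ + l₂.
So L can be 1, 2, 3, 4, 5.
The maximum is L = 5, with |L_tot| = ℏ√(5·6) = √30 ℏ.
The minimum angle with z is arccos(5/√30) ≈ 24.09°.

θ_min ≈ 24.09°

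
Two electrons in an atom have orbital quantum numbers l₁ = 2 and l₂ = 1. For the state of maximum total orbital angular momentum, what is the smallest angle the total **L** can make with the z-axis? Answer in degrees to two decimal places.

By the triangle rule, |l₁ − l₂| ≤ L ≤ l₁ + l₂.
So L can be 1, 2, 3.
The maximum is L = 3, with |L_tot| = ℏ√(3·4) = 2√3 ℏ.
The minimum angle with z is arccos(3/√12) ≈ 30.00°.

θ_min ≈ 30.00°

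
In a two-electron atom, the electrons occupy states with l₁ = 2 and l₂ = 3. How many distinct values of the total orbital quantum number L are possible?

Angular momentum addition gives L = |l₁ − l₂|, …, l₁ + l₂.
So L can be 1, 2, 3, 4, 5.
That is 5 values.

5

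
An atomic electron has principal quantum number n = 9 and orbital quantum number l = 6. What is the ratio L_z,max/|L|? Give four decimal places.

L_z,max/|L| = 0.9258

|L| = √42 ℏ ≈ 6.4807ℏ, while L_z,max = lℏ = 6ℏ.
L_z,max/|L| = 6/√42 = 0.9258.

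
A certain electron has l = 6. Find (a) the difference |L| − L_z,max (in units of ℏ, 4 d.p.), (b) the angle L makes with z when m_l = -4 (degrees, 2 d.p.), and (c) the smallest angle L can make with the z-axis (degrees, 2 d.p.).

|L|−L_z,max ≈ 0.4807ℏ; θ(m_l=-4) ≈ 128.11°; θ_min ≈ 22.21°

|L| − L_z,max = (√42 − 6)ℏ ≈ 0.4807ℏ.
For m_l = -4: cos θ = -4/√42, θ ≈ 128.11°.
cos θ_min = 6/√42, so θ_min ≈ 22.21°.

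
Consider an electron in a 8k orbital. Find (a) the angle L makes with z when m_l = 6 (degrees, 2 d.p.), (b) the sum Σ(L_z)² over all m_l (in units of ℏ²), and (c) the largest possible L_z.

8k means n = 8, l = 7.
For m_l = 6: cos θ = 6/√56, θ ≈ 36.70°.
Σ m_l² = 280, so Σ(L_z)² = 280 ℏ².
L_z,max = lℏ = 7ℏ.

θ(m_l=6) ≈ 36.70°; Σ(L_z)² = 280 ℏ²; L_z,max = 7ℏ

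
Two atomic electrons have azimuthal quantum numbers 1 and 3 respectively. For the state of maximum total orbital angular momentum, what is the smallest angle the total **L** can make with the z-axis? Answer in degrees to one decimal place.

By the triangle rule, |l₁ − l₂| ≤ L ≤ l₁ + l₂.
So L can be 2, 3, 4.
The maximum is L = 4, with |L_tot| = ℏ√(4·5) = 2√5 ℏ.
The minimum angle with z is arccos(4/√20) ≈ 26.6°.

θ_min ≈ 26.6°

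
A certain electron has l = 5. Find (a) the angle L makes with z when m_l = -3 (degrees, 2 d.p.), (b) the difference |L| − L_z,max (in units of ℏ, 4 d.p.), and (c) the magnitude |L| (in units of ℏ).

θ(m_l=-3) ≈ 123.21°; |L|−L_z,max ≈ 0.4772ℏ; |L| = √30 ℏ ≈ 5.477ℏ

For m_l = -3: cos θ = -3/√30, θ ≈ 123.21°.
|L| − L_z,max = (√30 − 5)ℏ ≈ 0.4772ℏ.
|L| = ℏ√(5·6) = √30 ℏ ≈ 5.477ℏ.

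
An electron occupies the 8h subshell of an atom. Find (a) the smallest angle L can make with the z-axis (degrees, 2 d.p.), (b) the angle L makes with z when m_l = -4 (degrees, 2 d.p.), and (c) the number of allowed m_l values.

For 8h, l = 5.
cos θ_min = 5/√30, so θ_min ≈ 24.09°.
For m_l = -4: cos θ = -4/√30, θ ≈ 136.91°.
There are 2l+1 = 11 values of m_l.

θ_min ≈ 24.09°; θ(m_l=-4) ≈ 136.91°; 11 values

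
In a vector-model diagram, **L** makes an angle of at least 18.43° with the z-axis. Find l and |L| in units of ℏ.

cos²θ_min = l/(l+1) = 0.9001.
Solving: l = 9.
Then |L| = ℏ√(9·10) = 3√10 ℏ.

l = 9, |L| = 3√10 ℏ ≈ 9.487ℏ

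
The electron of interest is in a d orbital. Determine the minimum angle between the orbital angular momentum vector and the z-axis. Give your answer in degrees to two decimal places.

The letter d corresponds to l = 2.
|L| = ℏ√(l(l+1)) = √6 ℏ.
The smallest angle corresponds to the largest L_z, i.e. m_l = l = 2, giving L_z = 2ℏ.
cos θ_min = 2/√6, so θ_min ≈ 35.26°.

θ_min ≈ 35.26°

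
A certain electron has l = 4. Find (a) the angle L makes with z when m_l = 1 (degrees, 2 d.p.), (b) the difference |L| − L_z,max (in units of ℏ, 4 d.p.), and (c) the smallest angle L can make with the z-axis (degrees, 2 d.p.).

θ(m_l=1) ≈ 77.08°; |L|−L_z,max ≈ 0.4721ℏ; θ_min ≈ 26.57°

For m_l = 1: cos θ = 1/√20, θ ≈ 77.08°.
|L| − L_z,max = (2√5 − 4)ℏ ≈ 0.4721ℏ.
cos θ_min = 4/√20, so θ_min ≈ 26.57°.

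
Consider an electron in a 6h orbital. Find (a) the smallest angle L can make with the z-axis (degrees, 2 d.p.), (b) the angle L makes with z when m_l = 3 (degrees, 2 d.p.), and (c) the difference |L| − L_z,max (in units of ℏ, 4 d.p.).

The 6h subshell has l = 5.
cos θ_min = 5/√30, so θ_min ≈ 24.09°.
For m_l = 3: cos θ = 3/√30, θ ≈ 56.79°.
|L| − L_z,max = (√30 − 5)ℏ ≈ 0.4772ℏ.

θ_min ≈ 24.09°; θ(m_l=3) ≈ 56.79°; |L|−L_z,max ≈ 0.4772ℏ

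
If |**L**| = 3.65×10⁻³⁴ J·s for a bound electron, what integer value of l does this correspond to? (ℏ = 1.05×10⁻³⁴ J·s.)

l = 3

In units of ℏ, |L| ≈ 3.476.
l(l+1) ≈ 3.476² ≈ 12.08, so l = 3.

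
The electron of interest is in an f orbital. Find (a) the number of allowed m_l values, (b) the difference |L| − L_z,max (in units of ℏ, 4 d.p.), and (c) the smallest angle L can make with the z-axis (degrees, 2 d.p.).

An f state has l = 3.
There are 2l+1 = 7 values of m_l.
|L| − L_z,max = (2√3 − 3)ℏ ≈ 0.4641ℏ.
cos θ_min = 3/√12, so θ_min ≈ 30.00°.

7 values; |L|−L_z,max ≈ 0.4641ℏ; θ_min ≈ 30.00°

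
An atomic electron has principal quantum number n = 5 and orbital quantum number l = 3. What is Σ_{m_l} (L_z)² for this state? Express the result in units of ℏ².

Σ(L_z)² = 28 ℏ²

m_l runs from −3 to 3, i.e. {-3, -2, -1, 0, 1, 2, 3}.
Σ m_l² = l(l+1)(2l+1)/3 = 3·4·7/3 = 28.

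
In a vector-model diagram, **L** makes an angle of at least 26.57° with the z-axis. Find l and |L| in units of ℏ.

l = 4, |L| = 2√5 ℏ ≈ 4.472ℏ

cos θ_min = l/√(l(l+1)) = √(l/(l+1)), so l/(l+1) = cos²(26.57°) = 0.7999.
Thus l = 0.7999/(1 − 0.7999) ≈ 4.
Then |L| = ℏ√(4·5) = 2√5 ℏ.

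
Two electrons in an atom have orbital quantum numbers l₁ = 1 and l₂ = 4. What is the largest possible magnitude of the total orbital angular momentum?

By the triangle rule, |l₁ − l₂| ≤ L ≤ l₁ + l₂.
L ∈ {3, 4, 5}.
The largest magnitude corresponds to L = 5: |L_tot| = ℏ√(5·6) = √30 ℏ.

|L_tot|_max = √30 ℏ ≈ 5.477ℏ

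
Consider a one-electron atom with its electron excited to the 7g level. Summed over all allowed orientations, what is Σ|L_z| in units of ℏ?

The 7g level has l = 4.
m_l runs from −4 to 4, i.e. {-4, -3, -2, -1, 0, 1, 2, 3, 4}.
Σ|m_l| = 2(1+2+…+4) = 20.

Σ|L_z| = 20 ℏ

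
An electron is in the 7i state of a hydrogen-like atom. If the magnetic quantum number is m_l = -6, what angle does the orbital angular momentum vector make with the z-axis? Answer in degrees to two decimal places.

7i means n = 7, l = 6.
|L|² = l(l+1)ℏ² = 42ℏ², so |L| = √42 ℏ.
L_z = m_l ℏ = −6ℏ.
cos θ = L_z/|L| = -6/√42, so θ ≈ 157.79°.

θ ≈ 157.79°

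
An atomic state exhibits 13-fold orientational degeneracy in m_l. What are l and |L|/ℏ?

l = 6, |L| = √42 ℏ ≈ 6.481ℏ

2l + 1 = 13 ⇒ l = 6.
Then |L| = √(l(l+1)) ℏ = √42 ℏ.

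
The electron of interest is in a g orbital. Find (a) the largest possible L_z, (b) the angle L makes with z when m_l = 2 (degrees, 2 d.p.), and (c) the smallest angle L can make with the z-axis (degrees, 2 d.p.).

L_z,max = 4ℏ; θ(m_l=2) ≈ 63.43°; θ_min ≈ 26.57°

For a g orbital, l = 4.
L_z,max = lℏ = 4ℏ.
For m_l = 2: cos θ = 2/√20, θ ≈ 63.43°.
cos θ_min = 4/√20, so θ_min ≈ 26.57°.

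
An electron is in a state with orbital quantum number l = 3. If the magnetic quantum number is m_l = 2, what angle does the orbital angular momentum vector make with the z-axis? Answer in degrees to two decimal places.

|L| = ℏ√(l(l+1)) = 2√3 ℏ.
L_z = m_l ℏ = 2ℏ.
cos θ = L_z/|L| = 2/√12, so θ ≈ 54.74°.

θ ≈ 54.74°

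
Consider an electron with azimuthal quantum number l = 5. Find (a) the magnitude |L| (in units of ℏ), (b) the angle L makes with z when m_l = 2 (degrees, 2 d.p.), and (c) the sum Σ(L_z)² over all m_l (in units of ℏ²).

|L| = ℏ√(5·6) = √30 ℏ ≈ 5.477ℏ.
For m_l = 2: cos θ = 2/√30, θ ≈ 68.58°.
Σ m_l² = 110, so Σ(L_z)² = 110 ℏ².

|L| = √30 ℏ ≈ 5.477ℏ; θ(m_l=2) ≈ 68.58°; Σ(L_z)² = 110 ℏ²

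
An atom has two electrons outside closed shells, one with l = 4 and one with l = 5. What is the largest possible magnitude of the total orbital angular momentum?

The total orbital quantum number L ranges from |l₁ − l₂| to l₁ + l₂ in integer steps.
Allowed values: L = 1, 2, 3, 4, 5, 6, 7, 8, 9.
The largest magnitude corresponds to L = 9: |L_tot| = ℏ√(9·10) = 3√10 ℏ.

|L_tot|_max = 3√10 ℏ ≈ 9.487ℏ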